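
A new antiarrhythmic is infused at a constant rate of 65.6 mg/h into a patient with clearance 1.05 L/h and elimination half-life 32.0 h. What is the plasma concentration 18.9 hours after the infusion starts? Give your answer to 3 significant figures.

21.0 mg/L

Css = rate / CL = 65.6 / 1.05 = 62.48 mg/L
k = ln 2 / 32.0 = 0.02166 h⁻¹
C(t) = Css (1 − e^(−kt)) = 62.48 × (1 − e^(−0.4094)) = 62.48 × 0.3359 ≈ 21.0 mg/L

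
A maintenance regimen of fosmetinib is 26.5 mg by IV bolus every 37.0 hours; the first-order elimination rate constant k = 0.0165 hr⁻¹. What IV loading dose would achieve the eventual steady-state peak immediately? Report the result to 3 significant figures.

Accumulation ratio R = 1 / (1 − e^(−kτ)) = 1 / (1 − e^(−0.01650×37.0)) = 1 / (1 − 0.5431) = 2.189
Loading dose = maintenance dose × R = 26.5 × 2.189 ≈ 58.0 mg

58.0 mg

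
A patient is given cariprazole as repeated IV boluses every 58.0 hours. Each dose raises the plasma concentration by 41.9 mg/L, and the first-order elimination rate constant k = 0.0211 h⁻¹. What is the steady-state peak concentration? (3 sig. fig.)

59.4 mg/L

Fraction remaining after one interval: e^(−kτ) = e^(−0.02110 × 58.0) = 0.2941
R = 1 / (1 − 0.2941) = 1.417
Css,max = 41.9 × 1.417 ≈ 59.4 mg/L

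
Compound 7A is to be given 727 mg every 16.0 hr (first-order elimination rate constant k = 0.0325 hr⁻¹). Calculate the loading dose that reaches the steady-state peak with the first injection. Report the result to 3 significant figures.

1790 mg

Accumulation ratio R = 1 / (1 − e^(−kτ)) = 1 / (1 − e^(−0.03250×16.0)) = 1 / (1 − 0.5945) = 2.466
Loading dose = maintenance dose × R = 727 × 2.466 ≈ 1790 mg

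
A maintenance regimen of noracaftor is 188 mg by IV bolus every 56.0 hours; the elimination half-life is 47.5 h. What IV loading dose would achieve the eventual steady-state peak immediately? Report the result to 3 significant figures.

337 mg

k = ln 2 / 47.5 = 0.01459 h⁻¹
Accumulation ratio R = 1 / (1 − e^(−kτ)) = 1 / (1 − e^(−0.01459×56.0)) = 1 / (1 − 0.4417) = 1.791
Loading dose = maintenance dose × R = 188 × 1.791 ≈ 337 mg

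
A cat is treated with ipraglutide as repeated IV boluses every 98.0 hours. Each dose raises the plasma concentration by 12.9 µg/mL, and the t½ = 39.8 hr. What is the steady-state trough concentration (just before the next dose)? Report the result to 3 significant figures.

k = ln 2 / 39.8 = 0.01742 hr⁻¹
Fraction remaining after one interval: e^(−kτ) = e^(−0.01742 × 98.0) = 0.1815
R = 1 / (1 − 0.1815) = 1.222
Css,max = 12.9 × 1.222 = 15.76 µg/mL
Css,min = Css,max × e^(−kτ) = 15.76 × 0.1815 ≈ 2.86 µg/mL

2.86 µg/mL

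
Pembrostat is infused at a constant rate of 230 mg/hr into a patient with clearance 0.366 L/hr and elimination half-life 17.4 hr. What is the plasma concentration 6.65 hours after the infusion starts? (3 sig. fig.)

Css = rate / CL = 230 / 0.366 = 628.4 µg/mL
k = ln 2 / 17.4 = 0.03984 hr⁻¹
C(t) = Css (1 − e^(−kt)) = 628.4 × (1 − e^(−0.2649)) = 628.4 × 0.2327 ≈ 146 µg/mL

146 µg/mL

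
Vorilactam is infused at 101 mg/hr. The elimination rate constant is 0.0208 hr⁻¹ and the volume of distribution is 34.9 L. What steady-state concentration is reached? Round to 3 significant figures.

139 mg/L

CL = k · V = 0.0208 × 34.9 = 0.7259 L/hr
Css = rate / CL = 101 / 0.7259 ≈ 139 mg/L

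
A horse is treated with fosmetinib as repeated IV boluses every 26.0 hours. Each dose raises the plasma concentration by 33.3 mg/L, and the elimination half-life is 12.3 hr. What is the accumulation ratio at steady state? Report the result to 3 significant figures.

k = ln 2 / 12.3 = 0.05635 hr⁻¹
Fraction remaining after one interval: e^(−kτ) = e^(−0.05635 × 26.0) = 0.2310
R = 1 / (1 − 0.2310) = 1 / 0.7690 ≈ 1.30

1.30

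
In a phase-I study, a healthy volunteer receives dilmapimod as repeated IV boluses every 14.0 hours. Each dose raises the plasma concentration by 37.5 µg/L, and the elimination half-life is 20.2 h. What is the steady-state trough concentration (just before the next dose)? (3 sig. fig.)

60.8 µg/L

k = ln 2 / 20.2 = 0.03431 h⁻¹
Fraction remaining after one interval: e^(−kτ) = e^(−0.03431 × 14.0) = 0.6185
R = 1 / (1 − 0.6185) = 2.621
Css,max = 37.5 × 2.621 = 98.31 µg/L
Css,min = Css,max × e^(−kτ) = 98.31 × 0.6185 ≈ 60.8 µg/L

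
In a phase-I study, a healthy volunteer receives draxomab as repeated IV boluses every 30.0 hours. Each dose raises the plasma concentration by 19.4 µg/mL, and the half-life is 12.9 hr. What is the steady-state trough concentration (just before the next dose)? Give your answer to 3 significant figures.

k = ln 2 / 12.9 = 0.05373 hr⁻¹
Fraction remaining after one interval: e^(−kτ) = e^(−0.05373 × 30.0) = 0.1995
R = 1 / (1 − 0.1995) = 1.249
Css,max = 19.4 × 1.249 = 24.23 µg/mL
Css,min = Css,max × e^(−kτ) = 24.23 × 0.1995 ≈ 4.83 µg/mL

4.83 µg/mL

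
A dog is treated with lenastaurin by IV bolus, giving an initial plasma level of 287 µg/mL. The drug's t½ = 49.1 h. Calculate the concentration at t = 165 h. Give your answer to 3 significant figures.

k = ln 2 / 49.1 = 0.01412 h⁻¹
C(t) = C₀ e^(−kt) = 287 × e^(−0.01412 × 165) = 287 × e^(−2.329) = 287 × 0.09736 ≈ 27.9 µg/mL

27.9 µg/mL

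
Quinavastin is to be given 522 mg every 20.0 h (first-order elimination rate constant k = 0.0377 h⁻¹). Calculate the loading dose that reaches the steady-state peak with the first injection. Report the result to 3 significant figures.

Accumulation ratio R = 1 / (1 − e^(−kτ)) = 1 / (1 − e^(−0.03770×20.0)) = 1 / (1 − 0.4705) = 1.889
Loading dose = maintenance dose × R = 522 × 1.889 ≈ 986 mg

986 mg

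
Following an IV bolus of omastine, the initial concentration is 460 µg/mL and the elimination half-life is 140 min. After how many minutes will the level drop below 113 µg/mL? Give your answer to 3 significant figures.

k = ln 2 / 140 = 0.004951 min⁻¹
C(t) = C₀ e^(−kt)  ⇒  t = ln(C₀/C) / k
t = ln(460/113) / 0.004951 = 1.404 / 0.004951 ≈ 284 minutes

284 minutes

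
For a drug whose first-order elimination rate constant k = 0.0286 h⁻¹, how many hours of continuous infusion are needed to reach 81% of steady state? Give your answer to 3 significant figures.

58.1 hours

f = 1 − e^(−kt)  ⇒  t = −ln(1 − f) / k
t = −ln(1 − 0.81) / 0.02860 = 1.661 / 0.02860 ≈ 58.1 hours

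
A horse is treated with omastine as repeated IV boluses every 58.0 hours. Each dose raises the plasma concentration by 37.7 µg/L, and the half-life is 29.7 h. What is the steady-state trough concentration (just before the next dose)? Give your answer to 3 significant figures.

k = ln 2 / 29.7 = 0.02334 h⁻¹
Fraction remaining after one interval: e^(−kτ) = e^(−0.02334 × 58.0) = 0.2583
R = 1 / (1 − 0.2583) = 1.348
Css,max = 37.7 × 1.348 = 50.83 µg/L
Css,min = Css,max × e^(−kτ) = 50.83 × 0.2583 ≈ 13.1 µg/L

13.1 µg/L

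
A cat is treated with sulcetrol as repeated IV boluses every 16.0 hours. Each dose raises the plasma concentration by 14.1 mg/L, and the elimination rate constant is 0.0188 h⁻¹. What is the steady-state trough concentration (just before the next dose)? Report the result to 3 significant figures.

Fraction remaining after one interval: e^(−kτ) = e^(−0.01880 × 16.0) = 0.7402
R = 1 / (1 − 0.7402) = 3.849
Css,max = 14.1 × 3.849 = 54.28 mg/L
Css,min = Css,max × e^(−kτ) = 54.28 × 0.7402 ≈ 40.2 mg/L

40.2 mg/L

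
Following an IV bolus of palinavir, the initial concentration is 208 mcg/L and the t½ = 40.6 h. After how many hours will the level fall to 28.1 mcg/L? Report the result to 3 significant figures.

117 hours

k = ln 2 / 40.6 = 0.01707 h⁻¹
C(t) = C₀ e^(−kt)  ⇒  t = ln(C₀/C) / k
t = ln(208/28.1) / 0.01707 = 2.002 / 0.01707 ≈ 117 hours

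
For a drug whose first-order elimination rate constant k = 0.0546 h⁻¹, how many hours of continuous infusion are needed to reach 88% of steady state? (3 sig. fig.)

f = 1 − e^(−kt)  ⇒  t = −ln(1 − f) / k
t = −ln(1 − 0.88) / 0.05460 = 2.120 / 0.05460 ≈ 38.8 hours

38.8 hours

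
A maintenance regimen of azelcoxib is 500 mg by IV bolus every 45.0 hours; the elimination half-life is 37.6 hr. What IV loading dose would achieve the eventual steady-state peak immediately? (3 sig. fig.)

887 mg

k = ln 2 / 37.6 = 0.01843 hr⁻¹
Accumulation ratio R = 1 / (1 − e^(−kτ)) = 1 / (1 − e^(−0.01843×45.0)) = 1 / (1 − 0.4362) = 1.774
Loading dose = maintenance dose × R = 500 × 1.774 ≈ 887 mg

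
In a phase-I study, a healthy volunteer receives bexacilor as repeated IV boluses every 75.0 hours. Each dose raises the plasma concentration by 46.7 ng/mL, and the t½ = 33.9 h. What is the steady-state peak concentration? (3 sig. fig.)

59.5 ng/mL

k = ln 2 / 33.9 = 0.02045 h⁻¹
Fraction remaining after one interval: e^(−kτ) = e^(−0.02045 × 75.0) = 0.2158
R = 1 / (1 − 0.2158) = 1.275
Css,max = 46.7 × 1.275 ≈ 59.5 ng/mL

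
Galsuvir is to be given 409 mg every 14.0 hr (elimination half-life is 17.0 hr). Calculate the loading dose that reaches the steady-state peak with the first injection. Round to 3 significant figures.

940 mg

k = ln 2 / 17.0 = 0.04077 hr⁻¹
Accumulation ratio R = 1 / (1 − e^(−kτ)) = 1 / (1 − e^(−0.04077×14.0)) = 1 / (1 − 0.5651) = 2.299
Loading dose = maintenance dose × R = 409 × 2.299 ≈ 940 mg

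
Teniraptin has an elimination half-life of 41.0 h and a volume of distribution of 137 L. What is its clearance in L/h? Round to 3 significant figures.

2.32 L/h

k = ln 2 / t½ = ln 2 / 41.0 = 0.01691 h⁻¹
CL = k · V = 0.01691 × 137 ≈ 2.32 L/h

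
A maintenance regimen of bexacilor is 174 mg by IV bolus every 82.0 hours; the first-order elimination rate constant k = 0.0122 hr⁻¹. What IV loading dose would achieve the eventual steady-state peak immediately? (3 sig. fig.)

275 mg

Accumulation ratio R = 1 / (1 − e^(−kτ)) = 1 / (1 − e^(−0.01220×82.0)) = 1 / (1 − 0.3677) = 1.582
Loading dose = maintenance dose × R = 174 × 1.582 ≈ 275 mg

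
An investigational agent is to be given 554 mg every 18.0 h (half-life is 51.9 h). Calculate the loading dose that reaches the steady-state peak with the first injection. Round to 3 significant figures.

2590 mg

k = ln 2 / 51.9 = 0.01336 h⁻¹
Accumulation ratio R = 1 / (1 − e^(−kτ)) = 1 / (1 − e^(−0.01336×18.0)) = 1 / (1 − 0.7863) = 4.680
Loading dose = maintenance dose × R = 554 × 4.680 ≈ 2590 mg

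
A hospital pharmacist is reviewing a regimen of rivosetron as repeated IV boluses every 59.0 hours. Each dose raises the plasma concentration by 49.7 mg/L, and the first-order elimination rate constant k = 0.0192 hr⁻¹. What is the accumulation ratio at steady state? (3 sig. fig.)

1.48

Fraction remaining after one interval: e^(−kτ) = e^(−0.01920 × 59.0) = 0.3221
R = 1 / (1 − 0.3221) = 1 / 0.6779 ≈ 1.48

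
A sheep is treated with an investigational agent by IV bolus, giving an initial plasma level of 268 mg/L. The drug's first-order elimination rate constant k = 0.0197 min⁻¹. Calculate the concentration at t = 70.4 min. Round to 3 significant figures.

67.0 mg/L

C(t) = C₀ e^(−kt) = 268 × e^(−0.01970 × 70.4) = 268 × e^(−1.387) = 268 × 0.2499 ≈ 67.0 mg/L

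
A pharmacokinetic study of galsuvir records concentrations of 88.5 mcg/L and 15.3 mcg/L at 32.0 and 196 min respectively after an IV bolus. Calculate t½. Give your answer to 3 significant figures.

64.8 minutes

k = ln(C₁/C₂) / (t₂ − t₁) = ln(88.5/15.3) / (196 − 32.0)
  = 1.755 / 164.0 = 0.01070 min⁻¹
t½ = ln 2 / k = ln 2 / 0.01070 ≈ 64.8 minutes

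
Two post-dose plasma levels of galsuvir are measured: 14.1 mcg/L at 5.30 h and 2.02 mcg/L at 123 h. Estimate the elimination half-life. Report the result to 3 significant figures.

k = ln(C₁/C₂) / (t₂ − t₁) = ln(14.1/2.02) / (123 − 5.30)
  = 1.943 / 117.7 = 0.01651 h⁻¹
t½ = ln 2 / k = ln 2 / 0.01651 ≈ 42.0 hours

42.0 hours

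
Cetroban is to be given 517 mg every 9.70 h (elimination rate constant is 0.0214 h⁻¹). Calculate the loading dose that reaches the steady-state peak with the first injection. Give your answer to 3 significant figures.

Accumulation ratio R = 1 / (1 − e^(−kτ)) = 1 / (1 − e^(−0.02140×9.70)) = 1 / (1 − 0.8125) = 5.335
Loading dose = maintenance dose × R = 517 × 5.335 ≈ 2760 mg

2760 mg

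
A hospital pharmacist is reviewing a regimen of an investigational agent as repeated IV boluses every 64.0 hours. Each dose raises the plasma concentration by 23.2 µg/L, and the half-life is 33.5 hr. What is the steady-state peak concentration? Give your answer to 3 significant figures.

31.6 µg/L

k = ln 2 / 33.5 = 0.02069 hr⁻¹
Fraction remaining after one interval: e^(−kτ) = e^(−0.02069 × 64.0) = 0.2660
R = 1 / (1 − 0.2660) = 1.362
Css,max = 23.2 × 1.362 ≈ 31.6 µg/L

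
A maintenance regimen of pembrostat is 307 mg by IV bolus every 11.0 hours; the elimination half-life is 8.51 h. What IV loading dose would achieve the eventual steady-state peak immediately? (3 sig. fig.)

k = ln 2 / 8.51 = 0.08145 h⁻¹
Accumulation ratio R = 1 / (1 − e^(−kτ)) = 1 / (1 − e^(−0.08145×11.0)) = 1 / (1 − 0.4082) = 1.690
Loading dose = maintenance dose × R = 307 × 1.690 ≈ 519 mg

519 mg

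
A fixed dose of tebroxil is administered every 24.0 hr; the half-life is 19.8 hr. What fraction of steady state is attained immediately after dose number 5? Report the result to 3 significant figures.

k = ln 2 / 19.8 = 0.03501 hr⁻¹
f_n = 1 − e^(−nkτ) = 1 − e^(−5 × 0.03501 × 24.0) = 1 − e^(−4.201) = 1 − 0.01498 ≈ 0.985

0.985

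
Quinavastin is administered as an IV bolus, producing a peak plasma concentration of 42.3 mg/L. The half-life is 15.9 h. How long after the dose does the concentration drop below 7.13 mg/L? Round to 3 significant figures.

k = ln 2 / 15.9 = 0.04359 h⁻¹
C(t) = C₀ e^(−kt)  ⇒  t = ln(C₀/C) / k
t = ln(42.3/7.13) / 0.04359 = 1.780 / 0.04359 ≈ 40.8 hours

40.8 hours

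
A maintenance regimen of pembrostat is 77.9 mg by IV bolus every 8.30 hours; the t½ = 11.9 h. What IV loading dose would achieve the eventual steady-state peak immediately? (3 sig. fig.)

k = ln 2 / 11.9 = 0.05825 h⁻¹
Accumulation ratio R = 1 / (1 − e^(−kτ)) = 1 / (1 − e^(−0.05825×8.30)) = 1 / (1 − 0.6166) = 2.609
Loading dose = maintenance dose × R = 77.9 × 2.609 ≈ 203 mg

203 mg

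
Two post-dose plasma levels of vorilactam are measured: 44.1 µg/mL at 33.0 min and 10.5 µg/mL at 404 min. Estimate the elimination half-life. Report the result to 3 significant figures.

k = ln(C₁/C₂) / (t₂ − t₁) = ln(44.1/10.5) / (404 − 33.0)
  = 1.435 / 371.0 = 0.003868 min⁻¹
t½ = ln 2 / k = ln 2 / 0.003868 ≈ 179 minutes

179 minutes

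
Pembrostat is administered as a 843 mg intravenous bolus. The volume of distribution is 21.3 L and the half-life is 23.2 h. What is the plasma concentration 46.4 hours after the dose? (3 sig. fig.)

C₀ = dose / V = 843 / 21.3 = 39.58 mg/L
k = ln 2 / 23.2 = 0.02988 h⁻¹
C(t) = C₀ e^(−kt) = 39.58 × e^(−0.02988 × 46.4) = 39.58 × e^(−1.386) = 39.58 × 0.2500 ≈ 9.89 mg/L

9.89 mg/L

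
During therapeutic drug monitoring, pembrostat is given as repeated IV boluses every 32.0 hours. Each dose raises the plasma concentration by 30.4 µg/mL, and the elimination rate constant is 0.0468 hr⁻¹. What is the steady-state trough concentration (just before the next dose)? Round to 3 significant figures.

Fraction remaining after one interval: e^(−kτ) = e^(−0.04680 × 32.0) = 0.2237
R = 1 / (1 − 0.2237) = 1.288
Css,max = 30.4 × 1.288 = 39.16 µg/mL
Css,min = Css,max × e^(−kτ) = 39.16 × 0.2237 ≈ 8.76 µg/mL

8.76 µg/mL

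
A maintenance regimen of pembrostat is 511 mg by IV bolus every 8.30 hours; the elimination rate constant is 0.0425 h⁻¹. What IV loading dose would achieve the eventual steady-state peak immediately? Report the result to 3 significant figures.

1720 mg

Accumulation ratio R = 1 / (1 − e^(−kτ)) = 1 / (1 − e^(−0.04250×8.30)) = 1 / (1 − 0.7028) = 3.364
Loading dose = maintenance dose × R = 511 × 3.364 ≈ 1720 mg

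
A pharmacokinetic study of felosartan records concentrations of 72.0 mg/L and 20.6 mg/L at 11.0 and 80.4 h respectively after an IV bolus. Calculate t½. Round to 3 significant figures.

k = ln(C₁/C₂) / (t₂ − t₁) = ln(72.0/20.6) / (80.4 − 11.0)
  = 1.251 / 69.40 = 0.01803 h⁻¹
t½ = ln 2 / k = ln 2 / 0.01803 ≈ 38.4 hours

38.4 hours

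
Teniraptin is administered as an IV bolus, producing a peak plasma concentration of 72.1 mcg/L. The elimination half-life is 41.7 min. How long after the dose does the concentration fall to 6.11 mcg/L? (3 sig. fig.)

k = ln 2 / 41.7 = 0.01662 min⁻¹
C(t) = C₀ e^(−kt)  ⇒  t = ln(C₀/C) / k
t = ln(72.1/6.11) / 0.01662 = 2.468 / 0.01662 ≈ 148 minutes

148 minutes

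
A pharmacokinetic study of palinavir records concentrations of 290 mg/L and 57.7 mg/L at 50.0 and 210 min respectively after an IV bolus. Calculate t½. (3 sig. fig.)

k = ln(C₁/C₂) / (t₂ − t₁) = ln(290/57.7) / (210 − 50.0)
  = 1.615 / 160.0 = 0.01009 min⁻¹
t½ = ln 2 / k = ln 2 / 0.01009 ≈ 68.7 minutes

68.7 minutes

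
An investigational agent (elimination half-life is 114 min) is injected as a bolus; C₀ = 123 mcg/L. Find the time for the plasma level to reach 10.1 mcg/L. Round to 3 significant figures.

411 minutes

k = ln 2 / 114 = 0.006080 min⁻¹
C(t) = C₀ e^(−kt)  ⇒  t = ln(C₀/C) / k
t = ln(123/10.1) / 0.006080 = 2.500 / 0.006080 ≈ 411 minutes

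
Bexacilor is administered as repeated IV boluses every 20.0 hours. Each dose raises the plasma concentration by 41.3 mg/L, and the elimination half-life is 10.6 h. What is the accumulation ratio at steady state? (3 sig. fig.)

1.37

k = ln 2 / 10.6 = 0.06539 h⁻¹
Fraction remaining after one interval: e^(−kτ) = e^(−0.06539 × 20.0) = 0.2704
R = 1 / (1 − 0.2704) = 1 / 0.7296 ≈ 1.37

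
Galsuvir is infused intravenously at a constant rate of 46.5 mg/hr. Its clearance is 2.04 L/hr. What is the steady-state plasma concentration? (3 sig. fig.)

22.8 mg/L

Css = infusion rate / CL = 46.5 / 2.04 ≈ 22.8 mg/L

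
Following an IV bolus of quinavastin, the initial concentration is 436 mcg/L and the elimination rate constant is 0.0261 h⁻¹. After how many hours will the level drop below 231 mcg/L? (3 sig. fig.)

C(t) = C₀ e^(−kt)  ⇒  t = ln(C₀/C) / k
t = ln(436/231) / 0.02610 = 0.6352 / 0.02610 ≈ 24.3 hours

24.3 hours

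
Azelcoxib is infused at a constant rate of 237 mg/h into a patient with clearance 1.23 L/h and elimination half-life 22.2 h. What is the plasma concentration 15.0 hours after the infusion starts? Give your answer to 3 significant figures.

72.1 µg/mL

Css = rate / CL = 237 / 1.23 = 192.7 µg/mL
k = ln 2 / 22.2 = 0.03122 h⁻¹
C(t) = Css (1 − e^(−kt)) = 192.7 × (1 − e^(−0.4683)) = 192.7 × 0.3740 ≈ 72.1 µg/mL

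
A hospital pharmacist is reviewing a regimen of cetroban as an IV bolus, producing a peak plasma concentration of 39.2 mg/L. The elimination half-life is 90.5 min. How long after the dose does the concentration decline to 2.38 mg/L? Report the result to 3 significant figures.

366 minutes

k = ln 2 / 90.5 = 0.007659 min⁻¹
C(t) = C₀ e^(−kt)  ⇒  t = ln(C₀/C) / k
t = ln(39.2/2.38) / 0.007659 = 2.802 / 0.007659 ≈ 366 minutes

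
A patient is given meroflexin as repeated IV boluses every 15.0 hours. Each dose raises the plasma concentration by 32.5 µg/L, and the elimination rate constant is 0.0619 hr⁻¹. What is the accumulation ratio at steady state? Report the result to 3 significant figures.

1.65

Fraction remaining after one interval: e^(−kτ) = e^(−0.06190 × 15.0) = 0.3951
R = 1 / (1 − 0.3951) = 1 / 0.6049 ≈ 1.65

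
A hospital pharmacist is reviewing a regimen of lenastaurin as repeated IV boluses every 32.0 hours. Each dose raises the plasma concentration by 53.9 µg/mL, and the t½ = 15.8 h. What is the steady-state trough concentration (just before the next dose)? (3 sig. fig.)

k = ln 2 / 15.8 = 0.04387 h⁻¹
Fraction remaining after one interval: e^(−kτ) = e^(−0.04387 × 32.0) = 0.2457
R = 1 / (1 − 0.2457) = 1.326
Css,max = 53.9 × 1.326 = 71.45 µg/mL
Css,min = Css,max × e^(−kτ) = 71.45 × 0.2457 ≈ 17.6 µg/mL

17.6 µg/mL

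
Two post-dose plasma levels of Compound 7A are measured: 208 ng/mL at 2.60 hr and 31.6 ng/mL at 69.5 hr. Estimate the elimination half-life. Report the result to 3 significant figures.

k = ln(C₁/C₂) / (t₂ − t₁) = ln(208/31.6) / (69.5 − 2.60)
  = 1.884 / 66.90 = 0.02817 hr⁻¹
t½ = ln 2 / k = ln 2 / 0.02817 ≈ 24.6 hours

24.6 hours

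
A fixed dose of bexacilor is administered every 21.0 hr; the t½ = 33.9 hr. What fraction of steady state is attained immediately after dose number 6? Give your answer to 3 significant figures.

0.924

k = ln 2 / 33.9 = 0.02045 hr⁻¹
f_n = 1 − e^(−nkτ) = 1 − e^(−6 × 0.02045 × 21.0) = 1 − e^(−2.576) = 1 − 0.07605 ≈ 0.924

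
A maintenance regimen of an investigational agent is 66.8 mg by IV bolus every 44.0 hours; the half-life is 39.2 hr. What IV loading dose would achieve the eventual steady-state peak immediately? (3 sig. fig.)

k = ln 2 / 39.2 = 0.01768 hr⁻¹
Accumulation ratio R = 1 / (1 − e^(−kτ)) = 1 / (1 − e^(−0.01768×44.0)) = 1 / (1 − 0.4593) = 1.850
Loading dose = maintenance dose × R = 66.8 × 1.850 ≈ 124 mg

124 mg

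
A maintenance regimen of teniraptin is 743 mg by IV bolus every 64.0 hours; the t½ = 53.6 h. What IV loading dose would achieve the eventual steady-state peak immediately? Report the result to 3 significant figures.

k = ln 2 / 53.6 = 0.01293 h⁻¹
Accumulation ratio R = 1 / (1 − e^(−kτ)) = 1 / (1 − e^(−0.01293×64.0)) = 1 / (1 − 0.4371) = 1.776
Loading dose = maintenance dose × R = 743 × 1.776 ≈ 1320 mg

1320 mg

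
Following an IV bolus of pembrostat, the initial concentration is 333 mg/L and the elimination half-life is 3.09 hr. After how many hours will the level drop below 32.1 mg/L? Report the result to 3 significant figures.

10.4 hours

k = ln 2 / 3.09 = 0.2243 hr⁻¹
C(t) = C₀ e^(−kt)  ⇒  t = ln(C₀/C) / k
t = ln(333/32.1) / 0.2243 = 2.339 / 0.2243 ≈ 10.4 hours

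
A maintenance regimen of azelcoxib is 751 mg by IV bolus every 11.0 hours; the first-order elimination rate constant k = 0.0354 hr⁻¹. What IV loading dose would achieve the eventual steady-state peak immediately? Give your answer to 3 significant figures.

2330 mg

Accumulation ratio R = 1 / (1 − e^(−kτ)) = 1 / (1 − e^(−0.03540×11.0)) = 1 / (1 − 0.6775) = 3.100
Loading dose = maintenance dose × R = 751 × 3.100 ≈ 2330 mg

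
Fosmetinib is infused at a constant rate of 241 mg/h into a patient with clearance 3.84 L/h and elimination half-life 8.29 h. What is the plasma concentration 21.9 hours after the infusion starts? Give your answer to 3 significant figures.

52.7 µg/mL

Css = rate / CL = 241 / 3.84 = 62.76 µg/mL
k = ln 2 / 8.29 = 0.08361 h⁻¹
C(t) = Css (1 − e^(−kt)) = 62.76 × (1 − e^(−1.831)) = 62.76 × 0.8398 ≈ 52.7 µg/mL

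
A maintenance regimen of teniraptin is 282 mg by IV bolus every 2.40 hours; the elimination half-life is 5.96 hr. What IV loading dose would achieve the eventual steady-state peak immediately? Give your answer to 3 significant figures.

1160 mg

k = ln 2 / 5.96 = 0.1163 hr⁻¹
Accumulation ratio R = 1 / (1 − e^(−kτ)) = 1 / (1 − e^(−0.1163×2.40)) = 1 / (1 − 0.7564) = 4.106
Loading dose = maintenance dose × R = 282 × 4.106 ≈ 1160 mg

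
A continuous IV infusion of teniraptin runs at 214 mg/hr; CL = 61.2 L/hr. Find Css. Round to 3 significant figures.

Css = infusion rate / CL = 214 / 61.2 ≈ 3.50 mg/L

3.50 mg/L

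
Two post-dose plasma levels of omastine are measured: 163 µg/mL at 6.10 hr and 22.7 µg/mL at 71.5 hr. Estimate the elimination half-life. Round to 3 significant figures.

23.0 hours

k = ln(C₁/C₂) / (t₂ − t₁) = ln(163/22.7) / (71.5 − 6.10)
  = 1.971 / 65.40 = 0.03014 hr⁻¹
t½ = ln 2 / k = ln 2 / 0.03014 ≈ 23.0 hours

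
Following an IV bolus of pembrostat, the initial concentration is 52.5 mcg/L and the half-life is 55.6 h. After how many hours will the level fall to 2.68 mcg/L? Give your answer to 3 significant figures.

239 hours

k = ln 2 / 55.6 = 0.01247 h⁻¹
C(t) = C₀ e^(−kt)  ⇒  t = ln(C₀/C) / k
t = ln(52.5/2.68) / 0.01247 = 2.975 / 0.01247 ≈ 239 hours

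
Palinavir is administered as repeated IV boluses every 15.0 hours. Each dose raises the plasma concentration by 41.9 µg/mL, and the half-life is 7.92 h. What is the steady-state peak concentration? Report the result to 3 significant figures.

57.3 µg/mL

k = ln 2 / 7.92 = 0.08752 h⁻¹
Fraction remaining after one interval: e^(−kτ) = e^(−0.08752 × 15.0) = 0.2691
R = 1 / (1 − 0.2691) = 1.368
Css,max = 41.9 × 1.368 ≈ 57.3 µg/mL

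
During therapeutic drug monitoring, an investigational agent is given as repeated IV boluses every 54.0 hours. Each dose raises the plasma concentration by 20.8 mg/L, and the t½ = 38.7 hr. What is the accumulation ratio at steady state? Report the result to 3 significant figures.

k = ln 2 / 38.7 = 0.01791 hr⁻¹
Fraction remaining after one interval: e^(−kτ) = e^(−0.01791 × 54.0) = 0.3802
R = 1 / (1 − 0.3802) = 1 / 0.6198 ≈ 1.61

1.61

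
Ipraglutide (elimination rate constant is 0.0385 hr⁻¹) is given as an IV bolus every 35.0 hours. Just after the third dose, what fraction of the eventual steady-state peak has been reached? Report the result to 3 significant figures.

f_n = 1 − e^(−nkτ) = 1 − e^(−3 × 0.03850 × 35.0) = 1 − e^(−4.042) = 1 − 0.01755 ≈ 0.982

0.982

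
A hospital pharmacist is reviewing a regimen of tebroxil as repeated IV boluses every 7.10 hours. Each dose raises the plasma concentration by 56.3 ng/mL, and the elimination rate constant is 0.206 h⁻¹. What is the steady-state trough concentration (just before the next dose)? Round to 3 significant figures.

Fraction remaining after one interval: e^(−kτ) = e^(−0.2060 × 7.10) = 0.2316
R = 1 / (1 − 0.2316) = 1.301
Css,max = 56.3 × 1.301 = 73.27 ng/mL
Css,min = Css,max × e^(−kτ) = 73.27 × 0.2316 ≈ 17.0 ng/mL

17.0 ng/mL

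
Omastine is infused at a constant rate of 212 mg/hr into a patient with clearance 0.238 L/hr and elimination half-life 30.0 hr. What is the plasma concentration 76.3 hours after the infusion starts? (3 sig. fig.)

738 µg/mL

Css = rate / CL = 212 / 0.238 = 890.8 µg/mL
k = ln 2 / 30.0 = 0.02310 hr⁻¹
C(t) = Css (1 − e^(−kt)) = 890.8 × (1 − e^(−1.763)) = 890.8 × 0.8285 ≈ 738 µg/mL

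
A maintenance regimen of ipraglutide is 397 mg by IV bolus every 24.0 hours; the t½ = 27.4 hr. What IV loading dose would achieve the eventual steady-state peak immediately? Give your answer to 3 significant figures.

872 mg

k = ln 2 / 27.4 = 0.02530 hr⁻¹
Accumulation ratio R = 1 / (1 − e^(−kτ)) = 1 / (1 − e^(−0.02530×24.0)) = 1 / (1 − 0.5449) = 2.197
Loading dose = maintenance dose × R = 397 × 2.197 ≈ 872 mg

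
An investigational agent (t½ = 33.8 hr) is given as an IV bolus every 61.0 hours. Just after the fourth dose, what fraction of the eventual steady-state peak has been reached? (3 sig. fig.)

k = ln 2 / 33.8 = 0.02051 hr⁻¹
f_n = 1 − e^(−nkτ) = 1 − e^(−4 × 0.02051 × 61.0) = 1 − e^(−5.004) = 1 − 0.006712 ≈ 0.993

0.993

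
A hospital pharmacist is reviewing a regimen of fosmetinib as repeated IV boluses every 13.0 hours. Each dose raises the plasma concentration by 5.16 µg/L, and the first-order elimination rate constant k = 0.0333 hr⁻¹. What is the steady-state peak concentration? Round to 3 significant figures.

Fraction remaining after one interval: e^(−kτ) = e^(−0.03330 × 13.0) = 0.6486
R = 1 / (1 − 0.6486) = 2.846
Css,max = 5.16 × 2.846 ≈ 14.7 µg/L

14.7 µg/L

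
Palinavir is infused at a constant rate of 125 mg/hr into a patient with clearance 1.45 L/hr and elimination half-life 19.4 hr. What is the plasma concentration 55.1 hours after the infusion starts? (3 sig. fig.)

74.2 µg/mL

Css = rate / CL = 125 / 1.45 = 86.21 µg/mL
k = ln 2 / 19.4 = 0.03573 hr⁻¹
C(t) = Css (1 − e^(−kt)) = 86.21 × (1 − e^(−1.969)) = 86.21 × 0.8604 ≈ 74.2 µg/mL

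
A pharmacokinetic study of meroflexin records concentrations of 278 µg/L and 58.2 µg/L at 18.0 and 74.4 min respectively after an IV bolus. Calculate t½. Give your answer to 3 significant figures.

25.0 minutes

k = ln(C₁/C₂) / (t₂ − t₁) = ln(278/58.2) / (74.4 − 18.0)
  = 1.564 / 56.40 = 0.02773 min⁻¹
t½ = ln 2 / k = ln 2 / 0.02773 ≈ 25.0 minutes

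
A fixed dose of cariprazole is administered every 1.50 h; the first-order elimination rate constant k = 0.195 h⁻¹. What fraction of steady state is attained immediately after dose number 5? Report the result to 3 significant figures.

0.768

f_n = 1 − e^(−nkτ) = 1 − e^(−5 × 0.1950 × 1.50) = 1 − e^(−1.463) = 1 − 0.2317 ≈ 0.768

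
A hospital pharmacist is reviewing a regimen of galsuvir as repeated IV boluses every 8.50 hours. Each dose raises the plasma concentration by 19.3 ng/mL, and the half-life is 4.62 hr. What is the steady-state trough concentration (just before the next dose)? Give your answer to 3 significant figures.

7.48 ng/mL

k = ln 2 / 4.62 = 0.1500 hr⁻¹
Fraction remaining after one interval: e^(−kτ) = e^(−0.1500 × 8.50) = 0.2794
R = 1 / (1 − 0.2794) = 1.388
Css,max = 19.3 × 1.388 = 26.78 ng/mL
Css,min = Css,max × e^(−kτ) = 26.78 × 0.2794 ≈ 7.48 ng/mL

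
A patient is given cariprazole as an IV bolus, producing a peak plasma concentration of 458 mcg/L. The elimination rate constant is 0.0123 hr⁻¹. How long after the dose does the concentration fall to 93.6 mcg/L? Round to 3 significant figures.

129 hours

C(t) = C₀ e^(−kt)  ⇒  t = ln(C₀/C) / k
t = ln(458/93.6) / 0.01230 = 1.588 / 0.01230 ≈ 129 hours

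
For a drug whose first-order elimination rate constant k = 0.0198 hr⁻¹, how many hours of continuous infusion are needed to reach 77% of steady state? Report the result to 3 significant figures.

f = 1 − e^(−kt)  ⇒  t = −ln(1 − f) / k
t = −ln(1 − 0.77) / 0.01980 = 1.470 / 0.01980 ≈ 74.2 hours

74.2 hours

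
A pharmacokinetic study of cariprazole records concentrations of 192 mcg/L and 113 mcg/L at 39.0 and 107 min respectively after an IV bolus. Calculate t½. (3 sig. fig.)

k = ln(C₁/C₂) / (t₂ − t₁) = ln(192/113) / (107 − 39.0)
  = 0.5301 / 68.00 = 0.007796 min⁻¹
t½ = ln 2 / k = ln 2 / 0.007796 ≈ 88.9 minutes

88.9 minutes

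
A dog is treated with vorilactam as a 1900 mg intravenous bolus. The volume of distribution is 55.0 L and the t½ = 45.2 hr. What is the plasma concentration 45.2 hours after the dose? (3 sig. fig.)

C₀ = dose / V = 1900 / 55.0 = 34.55 mg/L
k = ln 2 / 45.2 = 0.01534 hr⁻¹
C(t) = C₀ e^(−kt) = 34.55 × e^(−0.01534 × 45.2) = 34.55 × e^(−0.6931) = 34.55 × 0.5000 ≈ 17.3 mg/L

17.3 mg/L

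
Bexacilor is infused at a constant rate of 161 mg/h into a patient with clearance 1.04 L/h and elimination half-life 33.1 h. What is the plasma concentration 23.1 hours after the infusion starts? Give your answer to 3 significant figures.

Css = rate / CL = 161 / 1.04 = 154.8 mg/L
k = ln 2 / 33.1 = 0.02094 h⁻¹
C(t) = Css (1 − e^(−kt)) = 154.8 × (1 − e^(−0.4837)) = 154.8 × 0.3835 ≈ 59.4 mg/L

59.4 mg/L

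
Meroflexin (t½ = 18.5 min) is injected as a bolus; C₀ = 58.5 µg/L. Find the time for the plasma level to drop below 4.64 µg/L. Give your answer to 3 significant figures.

k = ln 2 / 18.5 = 0.03747 min⁻¹
C(t) = C₀ e^(−kt)  ⇒  t = ln(C₀/C) / k
t = ln(58.5/4.64) / 0.03747 = 2.534 / 0.03747 ≈ 67.6 minutes

67.6 minutes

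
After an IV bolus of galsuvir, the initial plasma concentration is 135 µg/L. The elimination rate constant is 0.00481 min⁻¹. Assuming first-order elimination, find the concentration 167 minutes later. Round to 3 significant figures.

60.5 µg/L

C(t) = C₀ e^(−kt) = 135 × e^(−0.004810 × 167) = 135 × e^(−0.8033) = 135 × 0.4479 ≈ 60.5 µg/L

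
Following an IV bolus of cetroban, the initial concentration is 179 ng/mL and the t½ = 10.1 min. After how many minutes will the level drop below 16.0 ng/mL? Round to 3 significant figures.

35.2 minutes

k = ln 2 / 10.1 = 0.06863 min⁻¹
C(t) = C₀ e^(−kt)  ⇒  t = ln(C₀/C) / k
t = ln(179/16.0) / 0.06863 = 2.415 / 0.06863 ≈ 35.2 minutes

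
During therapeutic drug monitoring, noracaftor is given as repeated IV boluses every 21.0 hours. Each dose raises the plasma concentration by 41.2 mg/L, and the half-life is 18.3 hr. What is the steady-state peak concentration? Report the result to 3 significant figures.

k = ln 2 / 18.3 = 0.03788 hr⁻¹
Fraction remaining after one interval: e^(−kτ) = e^(−0.03788 × 21.0) = 0.4514
R = 1 / (1 − 0.4514) = 1.823
Css,max = 41.2 × 1.823 ≈ 75.1 mg/L

75.1 mg/L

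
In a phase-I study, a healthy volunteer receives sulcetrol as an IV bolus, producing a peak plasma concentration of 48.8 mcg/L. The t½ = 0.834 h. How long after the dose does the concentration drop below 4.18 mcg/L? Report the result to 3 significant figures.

2.96 hours

k = ln 2 / 0.834 = 0.8311 h⁻¹
C(t) = C₀ e^(−kt)  ⇒  t = ln(C₀/C) / k
t = ln(48.8/4.18) / 0.8311 = 2.457 / 0.8311 ≈ 2.96 hours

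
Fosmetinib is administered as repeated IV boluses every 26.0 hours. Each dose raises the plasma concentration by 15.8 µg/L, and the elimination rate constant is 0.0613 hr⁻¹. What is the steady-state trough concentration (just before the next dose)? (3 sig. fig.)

4.03 µg/L

Fraction remaining after one interval: e^(−kτ) = e^(−0.06130 × 26.0) = 0.2032
R = 1 / (1 − 0.2032) = 1.255
Css,max = 15.8 × 1.255 = 19.83 µg/L
Css,min = Css,max × e^(−kτ) = 19.83 × 0.2032 ≈ 4.03 µg/L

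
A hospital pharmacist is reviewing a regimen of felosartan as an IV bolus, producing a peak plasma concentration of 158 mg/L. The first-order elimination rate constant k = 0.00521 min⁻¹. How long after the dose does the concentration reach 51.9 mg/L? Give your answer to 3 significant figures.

214 minutes

C(t) = C₀ e^(−kt)  ⇒  t = ln(C₀/C) / k
t = ln(158/51.9) / 0.005210 = 1.113 / 0.005210 ≈ 214 minutes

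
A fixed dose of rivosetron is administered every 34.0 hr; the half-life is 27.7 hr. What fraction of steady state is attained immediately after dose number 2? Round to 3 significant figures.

k = ln 2 / 27.7 = 0.02502 hr⁻¹
f_n = 1 − e^(−nkτ) = 1 − e^(−2 × 0.02502 × 34.0) = 1 − e^(−1.702) = 1 − 0.1824 ≈ 0.818

0.818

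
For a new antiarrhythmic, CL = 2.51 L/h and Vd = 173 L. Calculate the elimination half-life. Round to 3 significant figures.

47.8 hours

k = CL / V = 2.51 / 173 = 0.01451 h⁻¹
t½ = ln 2 / k = ln 2 / 0.01451 ≈ 47.8 hours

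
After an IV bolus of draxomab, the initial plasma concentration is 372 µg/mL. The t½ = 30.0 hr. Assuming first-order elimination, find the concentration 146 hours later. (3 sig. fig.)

12.8 µg/mL

k = ln 2 / 30.0 = 0.02310 hr⁻¹
C(t) = C₀ e^(−kt) = 372 × e^(−0.02310 × 146) = 372 × e^(−3.373) = 372 × 0.03428 ≈ 12.8 µg/mL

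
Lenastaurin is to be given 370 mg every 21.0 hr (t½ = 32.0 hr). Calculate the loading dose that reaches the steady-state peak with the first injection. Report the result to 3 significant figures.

1010 mg

k = ln 2 / 32.0 = 0.02166 hr⁻¹
Accumulation ratio R = 1 / (1 − e^(−kτ)) = 1 / (1 − e^(−0.02166×21.0)) = 1 / (1 − 0.6345) = 2.736
Loading dose = maintenance dose × R = 370 × 2.736 ≈ 1010 mg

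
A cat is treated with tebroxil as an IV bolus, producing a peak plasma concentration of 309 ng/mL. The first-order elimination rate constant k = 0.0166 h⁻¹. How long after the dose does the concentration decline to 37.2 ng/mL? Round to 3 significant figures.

C(t) = C₀ e^(−kt)  ⇒  t = ln(C₀/C) / k
t = ln(309/37.2) / 0.01660 = 2.117 / 0.01660 ≈ 128 hours

128 hours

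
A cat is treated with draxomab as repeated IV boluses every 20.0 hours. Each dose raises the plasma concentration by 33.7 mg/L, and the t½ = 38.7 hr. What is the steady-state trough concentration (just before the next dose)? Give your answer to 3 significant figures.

78.2 mg/L

k = ln 2 / 38.7 = 0.01791 hr⁻¹
Fraction remaining after one interval: e^(−kτ) = e^(−0.01791 × 20.0) = 0.6989
R = 1 / (1 − 0.6989) = 3.321
Css,max = 33.7 × 3.321 = 111.9 mg/L
Css,min = Css,max × e^(−kτ) = 111.9 × 0.6989 ≈ 78.2 mg/L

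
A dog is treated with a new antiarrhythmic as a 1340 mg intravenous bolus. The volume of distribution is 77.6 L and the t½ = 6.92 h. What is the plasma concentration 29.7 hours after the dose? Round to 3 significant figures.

0.882 µg/mL

C₀ = dose / V = 1340 / 77.6 = 17.27 µg/mL
k = ln 2 / 6.92 = 0.1002 h⁻¹
C(t) = C₀ e^(−kt) = 17.27 × e^(−0.1002 × 29.7) = 17.27 × e^(−2.975) = 17.27 × 0.05105 ≈ 0.882 µg/mL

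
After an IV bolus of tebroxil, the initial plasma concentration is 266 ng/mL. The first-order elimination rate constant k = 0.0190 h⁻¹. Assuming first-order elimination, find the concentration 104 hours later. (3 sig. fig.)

C(t) = C₀ e^(−kt) = 266 × e^(−0.01900 × 104) = 266 × e^(−1.976) = 266 × 0.1386 ≈ 36.9 ng/mL

36.9 ng/mL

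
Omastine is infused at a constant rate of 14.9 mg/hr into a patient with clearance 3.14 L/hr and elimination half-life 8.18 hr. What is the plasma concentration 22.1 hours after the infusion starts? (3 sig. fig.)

4.02 mg/L

Css = rate / CL = 14.9 / 3.14 = 4.745 mg/L
k = ln 2 / 8.18 = 0.08474 hr⁻¹
C(t) = Css (1 − e^(−kt)) = 4.745 × (1 − e^(−1.873)) = 4.745 × 0.8463 ≈ 4.02 mg/L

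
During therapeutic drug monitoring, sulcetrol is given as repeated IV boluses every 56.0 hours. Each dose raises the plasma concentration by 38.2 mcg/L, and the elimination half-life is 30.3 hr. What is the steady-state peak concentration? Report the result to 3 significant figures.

k = ln 2 / 30.3 = 0.02288 hr⁻¹
Fraction remaining after one interval: e^(−kτ) = e^(−0.02288 × 56.0) = 0.2777
R = 1 / (1 − 0.2777) = 1.385
Css,max = 38.2 × 1.385 ≈ 52.9 mcg/L

52.9 mcg/L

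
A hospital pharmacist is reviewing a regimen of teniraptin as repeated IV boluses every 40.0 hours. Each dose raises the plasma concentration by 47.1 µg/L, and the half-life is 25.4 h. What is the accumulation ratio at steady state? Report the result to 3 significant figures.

1.51

k = ln 2 / 25.4 = 0.02729 h⁻¹
Fraction remaining after one interval: e^(−kτ) = e^(−0.02729 × 40.0) = 0.3357
R = 1 / (1 − 0.3357) = 1 / 0.6643 ≈ 1.51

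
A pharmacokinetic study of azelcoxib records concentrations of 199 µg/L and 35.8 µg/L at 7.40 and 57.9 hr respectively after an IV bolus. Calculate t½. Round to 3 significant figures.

20.4 hours

k = ln(C₁/C₂) / (t₂ − t₁) = ln(199/35.8) / (57.9 − 7.40)
  = 1.715 / 50.50 = 0.03397 hr⁻¹
t½ = ln 2 / k = ln 2 / 0.03397 ≈ 20.4 hours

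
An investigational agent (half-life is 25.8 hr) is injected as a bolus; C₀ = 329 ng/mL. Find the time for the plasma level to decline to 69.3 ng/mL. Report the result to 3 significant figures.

58.0 hours

k = ln 2 / 25.8 = 0.02687 hr⁻¹
C(t) = C₀ e^(−kt)  ⇒  t = ln(C₀/C) / k
t = ln(329/69.3) / 0.02687 = 1.558 / 0.02687 ≈ 58.0 hours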